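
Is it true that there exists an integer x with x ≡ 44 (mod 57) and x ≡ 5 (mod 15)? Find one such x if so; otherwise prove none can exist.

gcd(57, 15) = 3. A simultaneous solution exists iff 44 ≡ 5 (mod 3); here 44 mod 3 = 2 = 5 mod 3, so it does.
Step through x = 44, 44 + 57, 44 + 2·57, …: the values 44, 101, 158, 215 reduce mod 15 to 14, 11, 8, 5. The value 215 hits 5.
Verify: 215 = 3·57 + 44 and 215 = 14·15 + 5. ✓

x = 215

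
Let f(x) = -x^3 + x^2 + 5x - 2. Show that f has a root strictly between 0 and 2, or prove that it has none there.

Such a root exists.

f(0) = -2 and f(2) = 4, which have opposite signs.
Since f is a polynomial it is continuous on [0, 2].
By the Intermediate Value Theorem, f takes the value 0 somewhere in the open interval.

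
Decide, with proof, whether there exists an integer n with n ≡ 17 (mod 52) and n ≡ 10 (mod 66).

No, no such integer exists.

Both moduli are multiples of 2 = gcd(52, 66), so any solution would satisfy n ≡ 17 and n ≡ 10 modulo 2 simultaneously.
But 17 mod 2 = 1 while 10 mod 2 = 0, a contradiction.
So no integer satisfies both congruences.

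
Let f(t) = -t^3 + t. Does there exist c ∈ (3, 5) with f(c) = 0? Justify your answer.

No.

The endpoint values f(3) = -24 and f(5) = -120 are both negative. Claim: f(t) < 0 for every t in (3, 5).
Shift to the endpoint 3: with t = 3 + u (0 < u < 2), one computes f(3 + u) = -u^3 - 9u^2 - 26u - 24.
The nonzero coefficients here are all negative, so for u > 0 every term is negative (or zero), and the constant term -24 is strictly negative.
Therefore f(t) < 0 throughout (3, 5), and f has no zero there.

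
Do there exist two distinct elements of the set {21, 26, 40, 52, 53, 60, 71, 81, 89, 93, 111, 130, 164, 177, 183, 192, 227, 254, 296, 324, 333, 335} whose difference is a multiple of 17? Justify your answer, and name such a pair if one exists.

The pair (21, 89) works.

Both 21 and 89 leave remainder 4 on division by 17; their difference 68 = 4·17 is a multiple of 17.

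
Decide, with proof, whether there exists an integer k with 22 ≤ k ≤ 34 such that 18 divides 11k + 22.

Scanning upward from k = 22 gives 264, 275, 286, 297, 308, 319, 330, 341, 352, 363, 374, 385, none divisible by 18. k = 34 works, since 11·34 + 22 = 396 = 22·18.

k = 34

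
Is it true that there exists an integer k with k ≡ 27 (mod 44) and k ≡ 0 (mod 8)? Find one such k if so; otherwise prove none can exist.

Reduce both congruences modulo 4, which divides 44 and 8: they say k ≡ 27 (mod 4) and k ≡ 0 (mod 4).
However 27 ≡ 3 and 0 ≡ 0 (mod 4), and 3 ≠ 0.
Hence the system has no solution.

No such integer exists.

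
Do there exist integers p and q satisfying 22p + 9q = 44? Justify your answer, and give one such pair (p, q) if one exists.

22 and 9 are coprime, so 22p + 9q ranges over all of ℤ.
Dividing repeatedly: 22 = 2·9 + 4, 9 = 2·4 + 1, 4 = 4·1 + 0.
Back-substituting, 1 = 9 − 2·4 = 9 − 2·(22 − 2·9) = −2·22 + 5·9; that is, 22·(-2) + 9·5 = 1.
Multiplying through by 44: p = (-2)·44 = -88, q = 5·44 = 220 is a solution.
Adding 10·9 to p and subtracting 10·22 from q gives the tidier solution (2, 0).
Indeed 22·2 + 9·0 = 44 + 0 = 44.

p = 2, q = 0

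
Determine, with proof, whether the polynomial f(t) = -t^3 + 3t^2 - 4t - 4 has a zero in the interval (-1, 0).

Yes, f has a root in the interval.

f(-1) = 4 and f(0) = -4, which have opposite signs.
As a polynomial, f is continuous on every closed interval.
By the Intermediate Value Theorem, f takes the value 0 somewhere in the open interval.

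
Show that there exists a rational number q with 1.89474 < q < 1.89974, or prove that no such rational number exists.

q = 55/29

Look for a denominator N such that an integer falls strictly between N·1.89474 and N·1.89974. N = 29 works: 29·1.89474 = 54.94746 < 55 < 55.09246 = 29·1.89974.
So q = 55/29 works: it is a ratio of integers, and dividing 29·1.89474 < 55 < 29·1.89974 through by 29 gives 1.89474 < 55/29 < 1.89974.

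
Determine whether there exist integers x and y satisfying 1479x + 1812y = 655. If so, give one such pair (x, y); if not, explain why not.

No, no such integers exist.

gcd(1479, 1812) = 3, so every integer of the form 1479x + 1812y is a multiple of 3.
But 655 is not a multiple of 3 (it leaves remainder 1).
So the equation is unsolvable over ℤ.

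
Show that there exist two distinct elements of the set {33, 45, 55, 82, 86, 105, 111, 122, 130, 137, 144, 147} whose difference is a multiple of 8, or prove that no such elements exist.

The pair (33, 105) works.

Both 33 and 105 leave remainder 1 on division by 8; their difference 72 = 9·8 is a multiple of 8.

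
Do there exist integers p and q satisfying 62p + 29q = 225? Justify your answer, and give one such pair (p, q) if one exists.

p = 20, q = -35

62 and 29 are coprime, so 62p + 29q ranges over all of ℤ.
Dividing repeatedly: 62 = 2·29 + 4, 29 = 7·4 + 1, 4 = 4·1 + 0.
Back-substituting, 1 = 29 − 7·4 = 29 − 7·(62 − 2·29) = −7·62 + 15·29; that is, 62·(-7) + 29·15 = 1.
Multiplying through by 225: p = (-7)·225 = -1575, q = 15·225 = 3375 is a solution.
The general solution is p = -1575 + 29k, q = 3375 − 62k; taking k = 55 gives the smaller pair p = 20, q = -35.
Indeed 62·20 + 29·(-35) = 1240 − 1015 = 225.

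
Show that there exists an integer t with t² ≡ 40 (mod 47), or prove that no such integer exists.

No such integer exists.

Apply Euler's criterion with the prime 47: 40 is a quadratic residue iff 40^23 ≡ 1 (mod 47), and a non-residue iff it is ≡ −1.
Squaring successively (mod 47): 40^2 = 1600 ≡ 2; 40^4 ≡ 2² = 4 ≡ 4; 40^8 ≡ 4² = 16 ≡ 16; 40^16 ≡ 16² = 256 ≡ 21.
Since 23 = 16 + 4 + 2 + 1, 40^23 ≡ 21 · 4 · 2 · 40; multiplying out mod 47: 21·4 = 84 ≡ 37, then 37·2 = 74 ≡ 27, then 27·40 = 1080 ≡ 46. Thus 40^23 ≡ 46 ≡ −1 (mod 47).
By Euler's criterion 40 is a quadratic non-residue mod 47: no t satisfies t² ≡ 40 (mod 47).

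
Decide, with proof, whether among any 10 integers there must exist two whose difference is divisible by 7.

Yes, this is always true.

Partition the integers by their residue mod 7; there are 7 classes.
Since 10 > 7, two of the 10 integers must share a residue class by the pigeonhole principle; call them a and b.
Then a ≡ b (mod 7), i.e. 7 ∣ (a − b).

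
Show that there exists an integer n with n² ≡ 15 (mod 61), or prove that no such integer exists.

n = 25

n = 25 works: 25² = 625, and 625 − 15 = 610 = 10·61.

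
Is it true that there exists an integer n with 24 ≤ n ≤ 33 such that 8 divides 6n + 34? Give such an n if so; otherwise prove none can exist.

n = 25

At n = 24 the value 178 is not a multiple of 8. At n = 25 we get 6·25 + 34 = 184, and 184 = 8·23.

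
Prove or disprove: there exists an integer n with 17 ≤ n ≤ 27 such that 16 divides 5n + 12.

Scanning upward from n = 17 gives 97, 102, 107, none divisible by 16. At n = 20 we get 5·20 + 12 = 112, and 112 = 16·7.

n = 20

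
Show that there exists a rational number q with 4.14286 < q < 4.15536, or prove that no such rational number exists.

q = 54/13

Scale by 13: the interval becomes (53.85718, 54.01968), which contains the integer 54.
Hence 54/13 is a rational number with 4.14286 < 54/13 < 4.15536.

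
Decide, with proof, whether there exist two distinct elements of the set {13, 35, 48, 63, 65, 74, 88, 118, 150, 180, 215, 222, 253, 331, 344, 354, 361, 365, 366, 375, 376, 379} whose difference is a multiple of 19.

Both 13 and 222 leave remainder 13 on division by 19; their difference 209 = 11·19 is a multiple of 19.

13 and 222 are such a pair.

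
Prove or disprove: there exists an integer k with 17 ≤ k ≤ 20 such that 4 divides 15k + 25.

Try k = 17: 15·17 + 25 = 280 = 70·4, which is divisible by 4.

k = 17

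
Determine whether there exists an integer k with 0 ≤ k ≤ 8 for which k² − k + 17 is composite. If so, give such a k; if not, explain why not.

No such integer k in that range exists.

The values for k = 0, 1, …, 8 are 17, 17, 19, 23, 29, 37, 47, 59, 73, and each of these is prime.
So no value in the range makes the expression composite.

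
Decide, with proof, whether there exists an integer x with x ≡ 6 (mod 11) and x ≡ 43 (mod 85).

gcd(11, 85) = 1, so the Chinese Remainder Theorem guarantees exactly one residue class mod 935 satisfying both.
Write x = 6 + 11t and require 6 + 11t ≡ 43 (mod 85), i.e. 11t ≡ 37 (mod 85).
Since 11·31 = 341 = 4·85 + 1, the inverse of 11 mod 85 is 31.
Multiplying by 31: t ≡ 31·37 = 1147 ≡ 42 (mod 85).
With t = 42: x = 6 + 11·42 = 468.
Verify: 468 = 42·11 + 6 and 468 = 5·85 + 43. ✓

x = 468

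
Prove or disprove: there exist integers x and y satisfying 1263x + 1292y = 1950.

1263 and 1292 are coprime, so 1263x + 1292y ranges over all of ℤ.
Run the Euclidean algorithm on 1292 and 1263: 1292 = 1·1263 + 29, 1263 = 43·29 + 16, 29 = 1·16 + 13, 16 = 1·13 + 3, 13 = 4·3 + 1, 3 = 3·1 + 0.
Working back up the chain: 1 = 13 − 4·3 = 13 − 4·(16 − 1·13) = −4·16 + 5·13 = −4·16 + 5·(29 − 1·16) = 5·29 − 9·16 = 5·29 − 9·(1263 − 43·29) = −9·1263 + 392·29 = −9·1263 + 392·(1292 − 1·1263) = 392·1292 − 401·1263. So 1263·(-401) + 1292·392 = 1.
Multiplying through by 1950: x = (-401)·1950 = -781950, y = 392·1950 = 764400 is a solution.
Shifting by a multiple of (1292, −1263) keeps it a solution: x = -781950 + 606·1292 = 1002, y = 764400 − 606·1263 = -978.
Check: 1263·1002 + 1292·(-978) = 1265526 − 1263576 = 1950. ✓

x = 1002, y = -978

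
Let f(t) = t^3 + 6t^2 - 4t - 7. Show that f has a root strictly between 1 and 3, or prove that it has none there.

Yes, f has a root in the interval.

f(1) = -4 and f(3) = 62, which have opposite signs.
Since f is a polynomial it is continuous on [1, 3].
By the Intermediate Value Theorem f must vanish at some point of (1, 3).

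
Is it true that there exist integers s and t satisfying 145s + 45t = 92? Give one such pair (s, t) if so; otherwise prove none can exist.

There are no such integers.

Any value of 145s + 45t is a multiple of gcd(145, 45) = 5.
But 92 = 5·18 + 2, so 5 ∤ 92.
Therefore 145s + 45t = 92 has no solution in integers.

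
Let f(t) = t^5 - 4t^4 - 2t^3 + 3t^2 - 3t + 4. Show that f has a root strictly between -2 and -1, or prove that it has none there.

Such a root exists.

f(-2) = -58 and f(-1) = 7, which have opposite signs.
Since f is a polynomial it is continuous on [-2, -1].
By the Intermediate Value Theorem, f takes the value 0 somewhere in the open interval.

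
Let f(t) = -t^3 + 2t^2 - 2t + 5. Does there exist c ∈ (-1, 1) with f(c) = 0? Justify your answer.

f(-1) = 10 and f(1) = 4, both positive.
The derivative f'(t) = -3t^2 + 4t - 2 is a quadratic with discriminant 4² − 4·(-3)·(-2) = -8 < 0; it never vanishes, so it is always negative (sign of the leading coefficient).
So f is strictly decreasing; between -1 and 1 its values lie between f(-1) = 10 and f(1) = 4, all positive. Therefore f has no root in (-1, 1).

f has no root in that interval.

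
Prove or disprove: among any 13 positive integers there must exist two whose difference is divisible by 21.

Consider the 13 integers 28, 29, …, 40. They lie in distinct residue classes modulo 21, since 13 ≤ 21.
No two share a residue, so no pair has difference divisible by 21; the claim fails for this set.

No; for instance {28, 29, 30, 31, 32, 33, 34, 35, 36, 37, 38, 39, 40} is a counterexample.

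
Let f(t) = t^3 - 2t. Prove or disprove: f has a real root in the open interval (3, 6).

No such root exists.

The endpoint values f(3) = 21 and f(6) = 204 are both positive. Claim: f(t) > 0 for every t in (3, 6).
Substitute t = 3 + u, where 0 < u < 3 on the interval. Expanding, f(3 + u) = u^3 + 9u^2 + 25u + 21.
The nonzero coefficients here are all positive, so for u > 0 every term is positive (or zero), and the constant term 21 is strictly positive.
Therefore f(t) > 0 throughout (3, 6), and f has no zero there.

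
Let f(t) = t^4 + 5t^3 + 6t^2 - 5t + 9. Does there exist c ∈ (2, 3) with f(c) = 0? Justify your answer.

f(2) = 79 and f(3) = 264, both positive, so a sign-change argument is unavailable; we show f keeps this sign on the whole interval.
Substitute t = 2 + u, where 0 < u < 1 on the interval. Expanding, f(2 + u) = u^4 + 13u^3 + 60u^2 + 111u + 79.
All 5 nonzero coefficients of this polynomial in u are positive; hence for u > 0 the value is a sum of positive terms (the constant 79 among them).
So f is strictly positive on (2, 3); no root exists in the interval.

No.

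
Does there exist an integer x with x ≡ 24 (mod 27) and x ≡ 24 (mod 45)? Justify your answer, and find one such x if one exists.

x = 24

gcd(27, 45) = 9. A simultaneous solution exists iff 24 ≡ 24 (mod 9); here 24 mod 9 = 6 = 24 mod 9, so it does.
In fact x = 24 itself already satisfies 24 mod 45 = 24.
Check: 24 mod 27 = 24, 24 mod 45 = 24. ✓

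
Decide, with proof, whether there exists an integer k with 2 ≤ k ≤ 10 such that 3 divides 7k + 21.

k = 3

At k = 2 the value 35 is not a multiple of 3. Try k = 3: 7·3 + 21 = 42 = 14·3, which is divisible by 3.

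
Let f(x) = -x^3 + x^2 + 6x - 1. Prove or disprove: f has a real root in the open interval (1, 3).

Yes, f has a root in the interval.

f(1) = 5 and f(3) = -1, which have opposite signs.
As a polynomial, f is continuous on every closed interval.
By the Intermediate Value Theorem f must vanish at some point of (1, 3).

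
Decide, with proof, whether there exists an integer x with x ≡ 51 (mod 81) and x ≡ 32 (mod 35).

x = 942

The moduli 81 and 35 are coprime, so by the Chinese Remainder Theorem a unique solution modulo 2835 exists.
Write x = 51 + 81t and require 51 + 81t ≡ 32 (mod 35), i.e. 81t ≡ 16 (mod 35).
81 ≡ 11 (mod 35), so this reads 11t ≡ 16 (mod 35). Invert 11 mod 35 by the Euclidean algorithm: 35 = 3·11 + 2, 11 = 5·2 + 1, 2 = 2·1 + 0; back-substituting, 1 = 11 − 5·2 = 11 − 5·(35 − 3·11) = −5·35 + 16·11. Hence 11·16 ≡ 1, so 11⁻¹ ≡ 16 (mod 35).
Multiplying by 16: t ≡ 16·16 = 256 ≡ 11 (mod 35).
Taking t = 11 gives x = 51 + 81·11 = 942.
Check: 942 mod 81 = 51, 942 mod 35 = 32. ✓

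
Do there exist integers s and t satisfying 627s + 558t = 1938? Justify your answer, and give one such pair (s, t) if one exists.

s = 20, t = -19

Every value of 627s + 558t is a multiple of gcd(627, 558) = 3; since 3 ∣ 1938, solutions exist.
Dividing through by 3 reduces the equation to 209s + 186t = 646.
Run the Euclidean algorithm on 209 and 186: 209 = 1·186 + 23, 186 = 8·23 + 2, 23 = 11·2 + 1, 2 = 2·1 + 0.
Working back up the chain: 1 = 23 − 11·2 = 23 − 11·(186 − 8·23) = −11·186 + 89·23 = −11·186 + 89·(209 − 1·186) = 89·209 − 100·186. So 209·89 + 186·(-100) = 1.
Scaling by 646 gives the particular solution (s, t) = (57494, -64600).
Shifting by a multiple of (186, −209) keeps it a solution: s = 57494 − 309·186 = 20, t = -64600 + 309·209 = -19.
Check: 627·20 + 558·(-19) = 12540 − 10602 = 1938. ✓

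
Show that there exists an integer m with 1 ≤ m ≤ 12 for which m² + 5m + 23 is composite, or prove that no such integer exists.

The values for m = 1, 2, …, 12 are 29, 37, 47, 59, 73, 89, 107, 127, 149, 173, 199, 227, and each of these is prime.
So no value in the range makes the expression composite.

There is no such integer m in that range.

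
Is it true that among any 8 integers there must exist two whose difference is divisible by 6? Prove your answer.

There are exactly 6 possible remainders on division by 6.
With 8 integers and only 6 classes, the pigeonhole principle forces two of them, say a and b, into the same class.
Their difference a − b is then a multiple of 6.

True.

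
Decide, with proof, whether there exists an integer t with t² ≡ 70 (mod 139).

No such integer exists.

Apply Euler's criterion with the prime 139: 70 is a quadratic residue iff 70^69 ≡ 1 (mod 139), and a non-residue iff it is ≡ −1.
Repeated squaring mod 139: 70^2 = 4900 ≡ 35; 70^4 ≡ 35² = 1225 ≡ 113; 70^8 ≡ 113² = 12769 ≡ 120; 70^16 ≡ 120² = 14400 ≡ 83; 70^32 ≡ 83² = 6889 ≡ 78; 70^64 ≡ 78² = 6084 ≡ 107.
Since 69 = 64 + 4 + 1, 70^69 ≡ 107 · 113 · 70; multiplying out mod 139: 107·113 = 12091 ≡ 137, then 137·70 = 9590 ≡ 138. Thus 70^69 ≡ 138 ≡ −1 (mod 139).
The value −1 means 70 is a non-residue modulo 139, so t² ≡ 70 (mod 139) is impossible.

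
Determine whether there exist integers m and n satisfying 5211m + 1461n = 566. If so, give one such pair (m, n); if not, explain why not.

No, no such integers exist.

Any value of 5211m + 1461n is a multiple of gcd(5211, 1461) = 3.
But 566 = 3·188 + 2, so 3 ∤ 566.
Therefore 5211m + 1461n = 566 has no solution in integers.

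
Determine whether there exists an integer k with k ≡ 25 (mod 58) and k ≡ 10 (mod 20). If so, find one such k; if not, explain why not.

No, no such integer exists.

Reduce both congruences modulo 2, which divides 58 and 20: they say k ≡ 25 (mod 2) and k ≡ 10 (mod 2).
However 25 ≡ 1 and 10 ≡ 0 (mod 2), and 1 ≠ 0.
So no integer satisfies both congruences.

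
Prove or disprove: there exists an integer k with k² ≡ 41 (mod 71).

71 is prime, so by Euler's criterion 41 is a square mod 71 iff 41^((71−1)/2) = 41^35 ≡ 1 (mod 71).
Squaring successively (mod 71): 41^2 = 1681 ≡ 48; 41^4 ≡ 48² = 2304 ≡ 32; 41^8 ≡ 32² = 1024 ≡ 30; 41^16 ≡ 30² = 900 ≡ 48; 41^32 ≡ 48² = 2304 ≡ 32.
Since 35 = 32 + 2 + 1, 41^35 ≡ 32 · 48 · 41; multiplying out mod 71: 32·48 = 1536 ≡ 45, then 45·41 = 1845 ≡ 70. Thus 41^35 ≡ 70 ≡ −1 (mod 71).
By Euler's criterion 41 is a quadratic non-residue mod 71: no k satisfies k² ≡ 41 (mod 71).

No, no such integer exists.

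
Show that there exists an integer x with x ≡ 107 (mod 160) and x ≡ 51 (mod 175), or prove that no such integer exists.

Both moduli are multiples of 5 = gcd(160, 175), so any solution would satisfy x ≡ 107 and x ≡ 51 modulo 5 simultaneously.
These are incompatible: 107 − 51 = 56 is not divisible by 5.
So no integer satisfies both congruences.

No, no such integer exists.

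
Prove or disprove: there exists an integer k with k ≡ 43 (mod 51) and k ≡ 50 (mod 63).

gcd(51, 63) = 3. If k ≡ 43 (mod 51) and k ≡ 50 (mod 63), then k ≡ 43 (mod 3) and k ≡ 50 (mod 3).
However 43 ≡ 1 and 50 ≡ 2 (mod 3), and 1 ≠ 2.
Hence the system has no solution.

There is no such integer.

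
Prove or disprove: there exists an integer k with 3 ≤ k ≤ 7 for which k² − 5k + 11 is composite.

k = 7

At k = 7: 7² − 5·7 + 11 = 25 = 5·5, which is composite.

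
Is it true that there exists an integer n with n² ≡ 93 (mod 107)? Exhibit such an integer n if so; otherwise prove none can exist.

Apply Euler's criterion with the prime 107: 93 is a quadratic residue iff 93^53 ≡ 1 (mod 107), and a non-residue iff it is ≡ −1.
Squaring successively (mod 107): 93^2 = 8649 ≡ 89; 93^4 ≡ 89² = 7921 ≡ 3; 93^8 ≡ 3² = 9 ≡ 9; 93^16 ≡ 9² = 81 ≡ 81; 93^32 ≡ 81² = 6561 ≡ 34.
Since 53 = 32 + 16 + 4 + 1, 93^53 ≡ 34 · 81 · 3 · 93; multiplying out mod 107: 34·81 = 2754 ≡ 79, then 79·3 = 237 ≡ 23, then 23·93 = 2139 ≡ 106. Thus 93^53 ≡ 106 ≡ −1 (mod 107).
The value −1 means 93 is a non-residue modulo 107, so n² ≡ 93 (mod 107) is impossible.

There is no such integer.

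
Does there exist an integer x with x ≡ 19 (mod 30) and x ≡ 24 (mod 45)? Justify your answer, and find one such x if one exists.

No, no such integer exists.

Both moduli are multiples of 15 = gcd(30, 45), so any solution would satisfy x ≡ 19 and x ≡ 24 modulo 15 simultaneously.
However 19 ≡ 4 and 24 ≡ 9 (mod 15), and 4 ≠ 9.
So no integer satisfies both congruences.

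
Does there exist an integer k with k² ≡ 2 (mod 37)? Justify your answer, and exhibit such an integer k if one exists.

Apply Euler's criterion with the prime 37: 2 is a quadratic residue iff 2^18 ≡ 1 (mod 37), and a non-residue iff it is ≡ −1.
Repeated squaring mod 37: 2^2 = 4 ≡ 4; 2^4 ≡ 4² = 16 ≡ 16; 2^8 ≡ 16² = 256 ≡ 34; 2^16 ≡ 34² = 1156 ≡ 9.
Since 18 = 16 + 2, 2^18 ≡ 9 · 4; multiplying out mod 37: 9·4 = 36 ≡ 36. Thus 2^18 ≡ 36 ≡ −1 (mod 37).
The value −1 means 2 is a non-residue modulo 37, so k² ≡ 2 (mod 37) is impossible.

No, no such integer exists.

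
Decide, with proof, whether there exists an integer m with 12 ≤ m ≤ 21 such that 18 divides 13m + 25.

No, no such integer m in that range exists.

For m = 12, 13, …, 21 the values of 13m + 25 modulo 18 are 1, 14, 9, 4, 17, 12, 7, 2, 15, 10 respectively.
None is 0, so 18 never divides 13m + 25 on this range.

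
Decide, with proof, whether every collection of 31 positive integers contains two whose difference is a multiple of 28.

Partition the integers by their residue mod 28; there are 28 classes.
Since 31 > 28, two of the 31 integers must share a residue class by the pigeonhole principle; call them a and b.
Their difference a − b is then a multiple of 28.

True.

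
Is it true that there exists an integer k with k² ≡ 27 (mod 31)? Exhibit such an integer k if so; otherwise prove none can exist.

No such integer exists.

Apply Euler's criterion with the prime 31: 27 is a quadratic residue iff 27^15 ≡ 1 (mod 31), and a non-residue iff it is ≡ −1.
Repeated squaring mod 31: 27^2 = 729 ≡ 16; 27^4 ≡ 16² = 256 ≡ 8; 27^8 ≡ 8² = 64 ≡ 2.
Since 15 = 8 + 4 + 2 + 1, 27^15 ≡ 2 · 8 · 16 · 27; multiplying out mod 31: 2·8 = 16 ≡ 16, then 16·16 = 256 ≡ 8, then 8·27 = 216 ≡ 30. Thus 27^15 ≡ 30 ≡ −1 (mod 31).
By Euler's criterion 27 is a quadratic non-residue mod 31: no k satisfies k² ≡ 27 (mod 31).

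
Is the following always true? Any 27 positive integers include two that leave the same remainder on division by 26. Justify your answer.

Partition the integers by their residue mod 26; there are 26 classes.
Placing 27 integers into 26 classes, some class receives at least two — say a and b.
So a and b have equal remainders mod 26, which is exactly what was to be shown.

True.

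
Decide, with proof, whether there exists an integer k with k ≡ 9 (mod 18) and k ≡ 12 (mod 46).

Both moduli are multiples of 2 = gcd(18, 46), so any solution would satisfy k ≡ 9 and k ≡ 12 modulo 2 simultaneously.
But 9 mod 2 = 1 while 12 mod 2 = 0, a contradiction.
Therefore no such k exists.

No, no such integer exists.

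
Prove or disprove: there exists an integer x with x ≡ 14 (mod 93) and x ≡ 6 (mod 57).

There is no such integer.

Reduce both congruences modulo 3, which divides 93 and 57: they say x ≡ 14 (mod 3) and x ≡ 6 (mod 3).
These are incompatible: 14 − 6 = 8 is not divisible by 3.
Therefore no such x exists.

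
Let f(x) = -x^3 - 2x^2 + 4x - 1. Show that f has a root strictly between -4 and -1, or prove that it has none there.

Such a root exists.

f(-4) = 15 and f(-1) = -6, which have opposite signs.
Since f is a polynomial it is continuous on [-4, -1].
By the Intermediate Value Theorem f must vanish at some point of (-4, -1).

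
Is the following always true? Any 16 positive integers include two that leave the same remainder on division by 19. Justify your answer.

No, the set {31, 32, 33, 34, 35, 36, 37, 38, 39, 40, 41, 42, 43, 44, 45, 46} is a counterexample.

Try 16 consecutive integers, 31, 32, …, 46. Their remainders mod 19 are 12, 13, 14, 15, 16, 17, 18, 0, 1, 2, 3, 4, 5, 6, 7, 8 — pairwise different, as any 16 ≤ 19 consecutive integers have distinct residues.
So no two of them leave the same remainder on division by 19; the claim fails for this set.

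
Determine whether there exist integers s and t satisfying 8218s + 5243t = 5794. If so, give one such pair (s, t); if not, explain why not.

No, no such integers exist.

Any value of 8218s + 5243t is a multiple of gcd(8218, 5243) = 7.
But 5794 is not a multiple of 7 (it leaves remainder 5).
Hence no integers s, t satisfy the equation.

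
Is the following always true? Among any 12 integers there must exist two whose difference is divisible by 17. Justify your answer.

Consider the 12 integers 3, 4, …, 14. They lie in distinct residue classes modulo 17, since 12 ≤ 17.
No two share a residue, so no pair has difference divisible by 17; the claim fails for this set.

No; for instance {3, 4, 5, 6, 7, 8, 9, 10, 11, 12, 13, 14} is a counterexample.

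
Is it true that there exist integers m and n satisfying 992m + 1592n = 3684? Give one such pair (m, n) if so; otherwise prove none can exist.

There are no such integers.

Both 992 and 1592 are divisible by gcd(992, 1592) = 8, hence so is any combination 992m + 1592n.
But 3684 = 8·460 + 4, so 8 ∤ 3684.
Therefore 992m + 1592n = 3684 has no solution in integers.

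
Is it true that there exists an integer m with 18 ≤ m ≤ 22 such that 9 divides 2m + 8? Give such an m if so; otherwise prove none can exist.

The values of 2m + 8 for m = 18, 19, …, 22 are 44, 46, 48, 50, 52; reduced mod 9 these are 8, 1, 3, 5, 7.
The residue 0 does not occur, so no m in [18, 22] makes 2m + 8 a multiple of 9.

No, no such integer m in that range exists.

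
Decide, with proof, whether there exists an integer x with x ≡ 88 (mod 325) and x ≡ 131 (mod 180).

There is no such integer.

Both moduli are multiples of 5 = gcd(325, 180), so any solution would satisfy x ≡ 88 and x ≡ 131 modulo 5 simultaneously.
However 88 ≡ 3 and 131 ≡ 1 (mod 5), and 3 ≠ 1.
So no integer satisfies both congruences.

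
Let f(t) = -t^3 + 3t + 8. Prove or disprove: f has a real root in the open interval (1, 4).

f(1) = 10 and f(4) = -44, which have opposite signs.
As a polynomial, f is continuous on every closed interval.
By the Intermediate Value Theorem f must vanish at some point of (1, 4).

Such a root exists.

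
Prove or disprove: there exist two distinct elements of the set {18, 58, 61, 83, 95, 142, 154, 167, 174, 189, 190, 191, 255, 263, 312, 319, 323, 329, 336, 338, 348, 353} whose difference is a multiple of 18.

Reduce each element mod 18: 18↦0, 58↦4, 61↦7, 83↦11, 95↦5, 142↦16, 154↦10, 167↦5, 174↦12, 189↦9, 190↦10, 191↦11, 255↦3, 263↦11, 312↦6, 319↦13, 323↦17, 329↦5, 336↦12, 338↦14, 348↦6, 353↦11. The residue 11 repeats (at 83 and 191), and 191 − 83 = 108 = 6·18.

Yes: 83 and 191.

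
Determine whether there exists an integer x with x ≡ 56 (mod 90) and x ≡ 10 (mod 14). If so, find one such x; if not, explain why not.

The moduli are not coprime: gcd(90, 14) = 2. Compatibility requires 2 ∣ (10 − 56) = -46, which holds, so solutions exist.
Step through x = 56, 56 + 90, 56 + 2·90, …: the values 56, 146, 236, 326, 416 reduce mod 14 to 0, 6, 12, 4, 10. The value 416 hits 10.
Check: 416 mod 90 = 56, 416 mod 14 = 10. ✓

x = 416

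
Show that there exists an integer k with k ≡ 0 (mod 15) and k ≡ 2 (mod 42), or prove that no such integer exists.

No such integer exists.

Reduce both congruences modulo 3, which divides 15 and 42: they say k ≡ 0 (mod 3) and k ≡ 2 (mod 3).
However 0 ≡ 0 and 2 ≡ 2 (mod 3), and 0 ≠ 2.
Hence the system has no solution.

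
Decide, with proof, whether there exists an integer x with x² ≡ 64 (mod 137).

Take x = 129. Then 129² = 16641 = 121·137 + 64, so 129² ≡ 64 (mod 137).

x = 129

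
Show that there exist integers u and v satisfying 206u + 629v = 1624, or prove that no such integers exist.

Since gcd(206, 629) = 1, every integer is an integer combination of 206 and 629.
Euclidean algorithm: 629 = 3·206 + 11, 206 = 18·11 + 8, 11 = 1·8 + 3, 8 = 2·3 + 2, 3 = 1·2 + 1, 2 = 2·1 + 0.
Back-substituting, 1 = 3 − 1·2 = 3 − (8 − 2·3) = −8 + 3·3 = −8 + 3·(11 − 1·8) = 3·11 − 4·8 = 3·11 − 4·(206 − 18·11) = −4·206 + 75·11 = −4·206 + 75·(629 − 3·206) = 75·629 − 229·206; that is, 206·(-229) + 629·75 = 1.
Times 1624: 206·(-371896) + 629·121800 = 1624, so (-371896, 121800) solves it.
Shifting by a multiple of (629, −206) keeps it a solution: u = -371896 + 592·629 = 472, v = 121800 − 592·206 = -152.
Indeed 206·472 + 629·(-152) = 97232 − 95608 = 1624.

u = 472, v = -152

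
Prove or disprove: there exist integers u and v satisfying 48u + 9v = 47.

gcd(48, 9) = 3, so every integer of the form 48u + 9v is a multiple of 3.
However 47 leaves remainder 2 on division by 3.
Hence no integers u, v satisfy the equation.

No, no such integers exist.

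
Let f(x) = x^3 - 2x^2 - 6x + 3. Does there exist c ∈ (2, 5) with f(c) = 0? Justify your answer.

f(2) = -9 and f(5) = 48, which have opposite signs.
f is continuous everywhere (it is a polynomial), in particular on [2, 5].
By the Intermediate Value Theorem f must vanish at some point of (2, 5).

Yes, f has a root in the interval.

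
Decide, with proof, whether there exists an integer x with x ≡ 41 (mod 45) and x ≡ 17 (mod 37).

The moduli 45 and 37 are coprime, so by the Chinese Remainder Theorem a unique solution modulo 1665 exists.
Write x = 41 + 45t and require 41 + 45t ≡ 17 (mod 37), i.e. 45t ≡ 13 (mod 37).
45 ≡ 8 (mod 37), so this reads 8t ≡ 13 (mod 37). Note 8·14 = 112 ≡ 1 (mod 37) (as 112 − 1 = 3·37), so 8⁻¹ ≡ 14.
Therefore t ≡ 14·13 = 182 ≡ 34 (mod 37).
Taking t = 34 gives x = 41 + 45·34 = 1571.
Indeed 1571 ≡ 41 (mod 45) and 1571 ≡ 17 (mod 37).

x = 1571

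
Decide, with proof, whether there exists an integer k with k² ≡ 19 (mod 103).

k = 88

Take k = 88. Then 88² = 7744 = 75·103 + 19, so 88² ≡ 19 (mod 103).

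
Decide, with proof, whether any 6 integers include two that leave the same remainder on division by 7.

Try 6 consecutive integers, 29, 30, …, 34. Their remainders mod 7 are 1, 2, 3, 4, 5, 6 — pairwise different, as any 6 ≤ 7 consecutive integers have distinct residues.
Hence this collection has no pair with equal remainders mod 7, disproving the claim.

No, the set {29, 30, 31, 32, 33, 34} is a counterexample.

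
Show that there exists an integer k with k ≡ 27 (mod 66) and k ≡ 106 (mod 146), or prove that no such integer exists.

Reduce both congruences modulo 2, which divides 66 and 146: they say k ≡ 27 (mod 2) and k ≡ 106 (mod 2).
But 27 mod 2 = 1 while 106 mod 2 = 0, a contradiction.
Therefore no such k exists.

No such integer exists.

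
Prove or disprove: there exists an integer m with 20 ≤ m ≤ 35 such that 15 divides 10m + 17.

There is no such integer m in that range.

At m = 20, 10·20 + 17 = 217 ≡ 7 (mod 15), and each step in m adds 10, giving residues 7, 2, 12, 7, 2, 12, 7, 2, 12, 7, 2, 12, 7, 2, 12, 7 for m = 20, 21, …, 35.
Since 0 is absent from this list, 15 ∤ 10m + 17 for every m with 20 ≤ m ≤ 35.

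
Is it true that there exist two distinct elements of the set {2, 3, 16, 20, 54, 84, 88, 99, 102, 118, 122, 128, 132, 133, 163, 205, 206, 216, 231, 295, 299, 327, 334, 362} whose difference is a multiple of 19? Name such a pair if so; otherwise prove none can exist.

Yes: 3 and 231.

Reduce each element mod 19: 2↦2, 3↦3, 16↦16, 20↦1, 54↦16, 84↦8, 88↦12, 99↦4, 102↦7, 118↦4, 122↦8, 128↦14, 132↦18, 133↦0, 163↦11, 205↦15, 206↦16, 216↦7, 231↦3, 295↦10, 299↦14, 327↦4, 334↦11, 362↦1. The residue 3 repeats (at 3 and 231), and 231 − 3 = 228 = 12·19.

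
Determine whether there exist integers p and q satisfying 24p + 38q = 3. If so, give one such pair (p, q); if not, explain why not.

No such integers exist.

Both 24 and 38 are divisible by gcd(24, 38) = 2, hence so is any combination 24p + 38q.
But 3 is not a multiple of 2 (it leaves remainder 1).
Hence no integers p, q satisfy the equation.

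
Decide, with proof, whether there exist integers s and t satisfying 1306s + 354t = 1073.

There are no such integers.

gcd(1306, 354) = 2, so every integer of the form 1306s + 354t is a multiple of 2.
But 1073 is not a multiple of 2 (it leaves remainder 1).
Hence no integers s, t satisfy the equation.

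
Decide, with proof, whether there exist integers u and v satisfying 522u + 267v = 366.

gcd(522, 267) = 3, and 3 divides 366, so integer solutions exist.
Dividing through by 3 reduces the equation to 174u + 89v = 122.
Euclidean algorithm: 174 = 1·89 + 85, 89 = 1·85 + 4, 85 = 21·4 + 1, 4 = 4·1 + 0.
Unwinding: 1 = 85 − 21·4 = 85 − 21·(89 − 1·85) = −21·89 + 22·85 = −21·89 + 22·(174 − 1·89) = 22·174 − 43·89, i.e. 174·22 + 89·(-43) = 1.
Scaling by 122 gives the particular solution (u, v) = (2684, -5246).
The general solution is u = 2684 + 89k, v = -5246 − 174k; taking k = -30 gives the smaller pair u = 14, v = -26.
Indeed 522·14 + 267·(-26) = 7308 − 6942 = 366.

u = 14, v = -26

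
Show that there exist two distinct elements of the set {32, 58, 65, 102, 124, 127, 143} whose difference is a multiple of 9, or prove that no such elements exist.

Residues mod 9: 32↦5, 58↦4, 65↦2, 102↦3, 124↦7, 127↦1, 143↦8.
All 7 residues are distinct, so no two elements differ by a multiple of 9.

There is no such pair.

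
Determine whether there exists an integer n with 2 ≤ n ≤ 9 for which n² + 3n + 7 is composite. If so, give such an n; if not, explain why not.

At n = 8: 8² + 3·8 + 7 = 95 = 5·19, which is composite.

n = 8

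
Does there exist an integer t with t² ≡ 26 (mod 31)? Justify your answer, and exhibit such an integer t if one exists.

No such integer exists.

31 is prime, so by Euler's criterion 26 is a square mod 31 iff 26^((31−1)/2) = 26^15 ≡ 1 (mod 31).
Repeated squaring mod 31: 26^2 = 676 ≡ 25; 26^4 ≡ 25² = 625 ≡ 5; 26^8 ≡ 5² = 25 ≡ 25.
Since 15 = 8 + 4 + 2 + 1, 26^15 ≡ 25 · 5 · 25 · 26; multiplying out mod 31: 25·5 = 125 ≡ 1, then 1·25 = 25 ≡ 25, then 25·26 = 650 ≡ 30. Thus 26^15 ≡ 30 ≡ −1 (mod 31).
By Euler's criterion 26 is a quadratic non-residue mod 31: no t satisfies t² ≡ 26 (mod 31).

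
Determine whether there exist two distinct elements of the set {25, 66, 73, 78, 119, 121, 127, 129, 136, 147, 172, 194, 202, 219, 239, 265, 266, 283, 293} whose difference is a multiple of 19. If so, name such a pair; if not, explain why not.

No, no such pair exists.

Two integers differ by a multiple of 19 exactly when they have the same residue mod 19. The residues are 25↦6, 66↦9, 73↦16, 78↦2, 119↦5, 121↦7, 127↦13, 129↦15, 136↦3, 147↦14, 172↦1, 194↦4, 202↦12, 219↦10, 239↦11, 265↦18, 266↦0, 283↦17, 293↦8.
These 19 residues are pairwise different, hence no difference of two elements is divisible by 19.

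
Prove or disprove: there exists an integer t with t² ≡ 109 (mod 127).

127 is prime, so by Euler's criterion 109 is a square mod 127 iff 109^((127−1)/2) = 109^63 ≡ 1 (mod 127).
Repeated squaring mod 127: 109^2 = 11881 ≡ 70; 109^4 ≡ 70² = 4900 ≡ 74; 109^8 ≡ 74² = 5476 ≡ 15; 109^16 ≡ 15² = 225 ≡ 98; 109^32 ≡ 98² = 9604 ≡ 79.
Since 63 = 32 + 16 + 8 + 4 + 2 + 1, 109^63 ≡ 79 · 98 · 15 · 74 · 70 · 109; multiplying out mod 127: 79·98 = 7742 ≡ 122, then 122·15 = 1830 ≡ 52, then 52·74 = 3848 ≡ 38, then 38·70 = 2660 ≡ 120, then 120·109 = 13080 ≡ 126. Thus 109^63 ≡ 126 ≡ −1 (mod 127).
By Euler's criterion 109 is a quadratic non-residue mod 127: no t satisfies t² ≡ 109 (mod 127).

No, no such integer exists.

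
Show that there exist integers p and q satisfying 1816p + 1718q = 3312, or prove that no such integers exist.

Since gcd(1816, 1718) = 2 and 3312 = 2·1656, Bézout's identity guarantees a solution.
Dividing through by 2 reduces the equation to 908p + 859q = 1656.
Run the Euclidean algorithm on 908 and 859: 908 = 1·859 + 49, 859 = 17·49 + 26, 49 = 1·26 + 23, 26 = 1·23 + 3, 23 = 7·3 + 2, 3 = 1·2 + 1, 2 = 2·1 + 0.
Unwinding: 1 = 3 − 1·2 = 3 − (23 − 7·3) = −23 + 8·3 = −23 + 8·(26 − 1·23) = 8·26 − 9·23 = 8·26 − 9·(49 − 1·26) = −9·49 + 17·26 = −9·49 + 17·(859 − 17·49) = 17·859 − 298·49 = 17·859 − 298·(908 − 1·859) = −298·908 + 315·859, i.e. 908·(-298) + 859·315 = 1.
Scaling by 1656 gives the particular solution (p, q) = (-493488, 521640).
Adding 575·859 to p and subtracting 575·908 from q gives the tidier solution (437, -460).
Check: 1816·437 + 1718·(-460) = 793592 − 790280 = 3312. ✓

p = 437, q = -460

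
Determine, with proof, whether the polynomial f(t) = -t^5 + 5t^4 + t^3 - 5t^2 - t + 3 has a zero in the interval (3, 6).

Yes, f has a root in the interval.

f(3) = 144 and f(6) = -1263, which have opposite signs.
As a polynomial, f is continuous on every closed interval.
By the Intermediate Value Theorem f must vanish at some point of (3, 6).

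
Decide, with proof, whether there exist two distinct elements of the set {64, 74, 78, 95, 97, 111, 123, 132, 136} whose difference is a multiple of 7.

Yes: 64 and 78.

64 mod 7 = 1 and 78 mod 7 = 1, so 78 − 64 = 14 = 2·7.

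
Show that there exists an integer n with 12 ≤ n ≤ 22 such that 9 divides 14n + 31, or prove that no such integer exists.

For n = 12, 13, …, 18 the values 199, 213, 227, 241, 255, 269, 283 are not multiples of 9. Try n = 19: 14·19 + 31 = 297 = 33·9, which is divisible by 9.

n = 19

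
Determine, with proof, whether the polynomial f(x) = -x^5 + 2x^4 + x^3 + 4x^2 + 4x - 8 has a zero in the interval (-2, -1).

Such a root exists.

f(-2) = 56 and f(-1) = -6, which have opposite signs.
As a polynomial, f is continuous on every closed interval.
By the Intermediate Value Theorem f must vanish at some point of (-2, -1).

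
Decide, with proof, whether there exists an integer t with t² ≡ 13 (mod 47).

There is no such integer.

Apply Euler's criterion with the prime 47: 13 is a quadratic residue iff 13^23 ≡ 1 (mod 47), and a non-residue iff it is ≡ −1.
Squaring successively (mod 47): 13^2 = 169 ≡ 28; 13^4 ≡ 28² = 784 ≡ 32; 13^8 ≡ 32² = 1024 ≡ 37; 13^16 ≡ 37² = 1369 ≡ 6.
Since 23 = 16 + 4 + 2 + 1, 13^23 ≡ 6 · 32 · 28 · 13; multiplying out mod 47: 6·32 = 192 ≡ 4, then 4·28 = 112 ≡ 18, then 18·13 = 234 ≡ 46. Thus 13^23 ≡ 46 ≡ −1 (mod 47).
The value −1 means 13 is a non-residue modulo 47, so t² ≡ 13 (mod 47) is impossible.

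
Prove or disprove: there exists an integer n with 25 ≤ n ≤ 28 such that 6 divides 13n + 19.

For n = 25, 26, 27, 28 the values of 13n + 19 modulo 6 are 2, 3, 4, 5 respectively.
The residue 0 does not occur, so no n in [25, 28] makes 13n + 19 a multiple of 6.

No such integer n in that range exists.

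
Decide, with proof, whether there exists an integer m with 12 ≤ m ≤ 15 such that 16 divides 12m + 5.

There is no such integer m in that range.

For m = 12, 13, 14, 15 the values of 12m + 5 modulo 16 are 5, 1, 13, 9 respectively.
None is 0, so 16 never divides 12m + 5 on this range.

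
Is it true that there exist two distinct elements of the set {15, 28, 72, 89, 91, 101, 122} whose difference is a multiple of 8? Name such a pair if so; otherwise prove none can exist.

There is no such pair.

Two integers differ by a multiple of 8 exactly when they have the same residue mod 8. The residues are 15↦7, 28↦4, 72↦0, 89↦1, 91↦3, 101↦5, 122↦2.
These 7 residues are pairwise different, hence no difference of two elements is divisible by 8.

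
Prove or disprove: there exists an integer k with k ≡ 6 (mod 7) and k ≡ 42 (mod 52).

Since 7 and 52 share no common factor, CRT says the pair of congruences has a solution (unique mod 364).
Write k = 6 + 7t and require 6 + 7t ≡ 42 (mod 52), i.e. 7t ≡ 36 (mod 52).
Note 7·15 = 105 ≡ 1 (mod 52) (as 105 − 1 = 2·52), so 7⁻¹ ≡ 15.
Therefore t ≡ 15·36 = 540 ≡ 20 (mod 52).
Taking t = 20 gives k = 6 + 7·20 = 146.
Verify: 146 = 20·7 + 6 and 146 = 2·52 + 42. ✓

k = 146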